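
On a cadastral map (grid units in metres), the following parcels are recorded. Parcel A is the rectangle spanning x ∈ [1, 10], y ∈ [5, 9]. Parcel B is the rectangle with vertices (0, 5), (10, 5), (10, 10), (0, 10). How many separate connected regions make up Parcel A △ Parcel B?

1

Parcel A △ Parcel B is a single connected region.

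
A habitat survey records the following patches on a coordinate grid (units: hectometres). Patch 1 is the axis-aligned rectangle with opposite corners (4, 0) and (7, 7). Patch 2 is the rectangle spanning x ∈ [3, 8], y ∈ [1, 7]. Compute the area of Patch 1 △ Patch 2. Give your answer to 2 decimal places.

15.00

|Patch 1∩Patch 2|: x∈[4,7], y∈[1,7] → 3·6 = 18.
|Patch 1 △ Patch 2| = |Patch 1| + |Patch 2| − 2·|Patch 1∩Patch 2| = 21 + 30 − 36 = 15.00.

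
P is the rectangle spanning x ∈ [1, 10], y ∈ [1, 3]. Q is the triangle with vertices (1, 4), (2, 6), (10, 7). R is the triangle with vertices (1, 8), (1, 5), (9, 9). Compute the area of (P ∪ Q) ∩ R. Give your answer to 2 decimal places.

The region (P ∪ Q) ∩ R is the polygon with vertices (2,6), (3.333,6.167), (1.667,5.333).
By the shoelace formula its area is 0.42.

0.42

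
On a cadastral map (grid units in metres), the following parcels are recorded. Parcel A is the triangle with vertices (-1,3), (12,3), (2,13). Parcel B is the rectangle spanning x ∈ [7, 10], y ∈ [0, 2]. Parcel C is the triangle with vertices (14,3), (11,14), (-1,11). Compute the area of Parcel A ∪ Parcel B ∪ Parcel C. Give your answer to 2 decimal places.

126.82

By inclusion–exclusion:
Individual areas: |Parcel A| = 65, |Parcel B| = 6, |Parcel C| = 70.5.
|Parcel A∩Parcel B| = 0.
|Parcel A∩Parcel C| = 14.6832.
|Parcel B∩Parcel C| = 0.
|Parcel A∩Parcel B∩Parcel C| = 0.
|Parcel A ∪ Parcel B ∪ Parcel C| = 141.5 − 14.6832 + 0 = 126.82.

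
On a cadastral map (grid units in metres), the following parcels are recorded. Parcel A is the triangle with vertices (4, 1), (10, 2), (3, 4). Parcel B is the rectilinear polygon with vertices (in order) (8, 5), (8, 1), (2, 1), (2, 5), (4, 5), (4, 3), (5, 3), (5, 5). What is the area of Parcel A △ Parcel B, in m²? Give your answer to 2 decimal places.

15.45

|Parcel A| = 9.5, |Parcel B| = 22, |Parcel A∩Parcel B| = 8.0238.
|Parcel A △ Parcel B| = |Parcel A| + |Parcel B| − 2·|Parcel A∩Parcel B| = 9.5 + 22 − 16.0476 = 15.45.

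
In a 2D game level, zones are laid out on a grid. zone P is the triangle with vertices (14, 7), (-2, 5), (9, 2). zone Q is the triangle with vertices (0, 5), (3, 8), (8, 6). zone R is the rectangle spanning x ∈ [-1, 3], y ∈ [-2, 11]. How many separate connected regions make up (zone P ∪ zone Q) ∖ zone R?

2

(zone P ∪ zone Q) ∖ zone R splits into 2 disjoint pieces (area 35.4004, area 0.1989).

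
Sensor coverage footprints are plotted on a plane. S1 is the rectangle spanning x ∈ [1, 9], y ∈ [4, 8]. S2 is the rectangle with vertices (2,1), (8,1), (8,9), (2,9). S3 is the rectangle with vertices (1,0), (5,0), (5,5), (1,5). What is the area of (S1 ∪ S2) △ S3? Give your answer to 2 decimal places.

|S1 ∪ S2| = 56.
|(S1 ∪ S2) ∩ S3| = 13.
|(S1 ∪ S2) △ S3| = 56 + 20 − 26 = 50.00.

50.00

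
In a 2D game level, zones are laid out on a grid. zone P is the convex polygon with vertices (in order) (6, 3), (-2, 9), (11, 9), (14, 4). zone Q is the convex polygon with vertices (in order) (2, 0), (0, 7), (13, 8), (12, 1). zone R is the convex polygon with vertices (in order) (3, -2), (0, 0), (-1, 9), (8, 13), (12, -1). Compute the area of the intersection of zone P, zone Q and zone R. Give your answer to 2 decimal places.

The intersection is the polygon with vertices (9.505,7.731), (10.69,3.586), (6,3), (0.605,7.046).
By the shoelace formula its area is 29.92.

29.92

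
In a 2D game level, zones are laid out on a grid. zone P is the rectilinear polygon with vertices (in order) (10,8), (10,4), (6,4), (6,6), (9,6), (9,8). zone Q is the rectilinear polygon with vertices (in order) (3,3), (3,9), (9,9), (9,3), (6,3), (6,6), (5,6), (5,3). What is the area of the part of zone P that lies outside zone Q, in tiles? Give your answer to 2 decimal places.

4.00

|zone P| = 10, |zone P∩zone Q| = 6.
|zone P ∖ zone Q| = |zone P| − |zone P∩zone Q| = 10 − 6 = 4.00.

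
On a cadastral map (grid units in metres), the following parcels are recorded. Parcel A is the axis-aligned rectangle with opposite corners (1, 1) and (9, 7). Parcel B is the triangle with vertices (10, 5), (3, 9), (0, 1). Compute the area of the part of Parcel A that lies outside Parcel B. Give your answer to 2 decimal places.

19.87

|Parcel A| = 48, |Parcel A∩Parcel B| = 28.131.
|Parcel A ∖ Parcel B| = |Parcel A| − |Parcel A∩Parcel B| = 48 − 28.131 = 19.87.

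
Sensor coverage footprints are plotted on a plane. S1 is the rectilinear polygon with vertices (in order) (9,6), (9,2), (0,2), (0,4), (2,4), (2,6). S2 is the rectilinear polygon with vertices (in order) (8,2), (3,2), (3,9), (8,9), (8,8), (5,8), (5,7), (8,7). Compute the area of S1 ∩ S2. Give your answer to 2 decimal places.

20.00

The intersection is the polygon with vertices (3,2), (3,6), (8,6), (8,2).
By the shoelace formula its area is 20.00.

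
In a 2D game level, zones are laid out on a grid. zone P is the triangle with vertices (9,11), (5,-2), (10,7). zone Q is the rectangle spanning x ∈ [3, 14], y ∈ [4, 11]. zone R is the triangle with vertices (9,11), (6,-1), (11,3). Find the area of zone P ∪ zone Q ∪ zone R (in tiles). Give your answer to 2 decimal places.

By inclusion–exclusion:
Individual areas: |zone P| = 14.5, |zone Q| = 77, |zone R| = 24.
|zone P∩zone Q| = 10.0385.
|zone P∩zone R| = 10.5455.
|zone Q∩zone R| = 12.25.
|zone P∩zone Q∩zone R| = 8.625.
|zone P ∪ zone Q ∪ zone R| = 115.5 − 32.8339 + 8.625 = 91.29.

91.29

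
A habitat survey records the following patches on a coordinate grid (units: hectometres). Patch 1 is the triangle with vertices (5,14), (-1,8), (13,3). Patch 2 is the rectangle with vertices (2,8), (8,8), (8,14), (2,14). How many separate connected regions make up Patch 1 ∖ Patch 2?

1

Patch 1 ∖ Patch 2 is a single connected region.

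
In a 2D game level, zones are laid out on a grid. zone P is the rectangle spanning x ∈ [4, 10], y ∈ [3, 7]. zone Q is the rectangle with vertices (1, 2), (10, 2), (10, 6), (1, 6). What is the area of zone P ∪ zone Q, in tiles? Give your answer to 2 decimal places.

By inclusion–exclusion:
Individual areas: |zone P| = 24, |zone Q| = 36.
|zone P∩zone Q|: x∈[4,10], y∈[3,6] → 6·3 = 18.
|zone P ∪ zone Q| = 60 − 18 = 42.00.

42.00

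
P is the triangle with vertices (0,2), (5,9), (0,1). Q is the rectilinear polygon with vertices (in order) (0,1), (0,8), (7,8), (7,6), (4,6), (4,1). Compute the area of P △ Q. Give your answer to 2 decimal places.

31.59

|P| = 2.5, |Q| = 34, |P∩Q| = 2.4554.
|P △ Q| = |P| + |Q| − 2·|P∩Q| = 2.5 + 34 − 4.9107 = 31.59.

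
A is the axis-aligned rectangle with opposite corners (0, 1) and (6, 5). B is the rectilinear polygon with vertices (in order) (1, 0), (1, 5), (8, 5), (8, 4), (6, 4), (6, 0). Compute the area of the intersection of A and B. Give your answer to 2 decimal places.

The intersection is the polygon with vertices (6,1), (1,1), (1,5), (6,5), (6,4).
By the shoelace formula its area is 20.00.

20.00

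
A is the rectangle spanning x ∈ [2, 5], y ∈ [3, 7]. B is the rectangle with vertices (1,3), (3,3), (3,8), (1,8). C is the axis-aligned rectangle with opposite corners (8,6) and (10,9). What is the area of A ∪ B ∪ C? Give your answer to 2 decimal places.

24.00

By inclusion–exclusion:
Individual areas: |A| = 12, |B| = 10, |C| = 6.
|A∩B|: x∈[2,3], y∈[3,7] → 1·4 = 4.
|A∩C| = 0 (no overlap).
|B∩C| = 0 (no overlap).
|A∩B∩C| = 0.
|A ∪ B ∪ C| = 28 − 4 + 0 = 24.00.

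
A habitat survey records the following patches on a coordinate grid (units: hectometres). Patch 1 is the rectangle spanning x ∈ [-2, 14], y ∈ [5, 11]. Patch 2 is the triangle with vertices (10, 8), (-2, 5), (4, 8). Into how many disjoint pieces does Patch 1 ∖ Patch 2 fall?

Patch 1 ∖ Patch 2 is a single connected region.

1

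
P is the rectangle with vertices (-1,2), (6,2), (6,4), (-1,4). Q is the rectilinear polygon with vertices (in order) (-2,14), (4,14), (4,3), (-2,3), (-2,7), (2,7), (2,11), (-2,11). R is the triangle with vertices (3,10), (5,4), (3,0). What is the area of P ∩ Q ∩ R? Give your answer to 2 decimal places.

1.00

The intersection is the polygon with vertices (4,4), (4,3), (3,3), (3,4).
By the shoelace formula its area is 1.00.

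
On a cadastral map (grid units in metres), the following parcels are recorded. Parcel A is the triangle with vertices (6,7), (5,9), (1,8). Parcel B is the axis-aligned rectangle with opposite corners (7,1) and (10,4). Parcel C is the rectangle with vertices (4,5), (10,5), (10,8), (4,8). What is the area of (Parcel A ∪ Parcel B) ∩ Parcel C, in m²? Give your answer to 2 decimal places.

1.35

The region (Parcel A ∪ Parcel B) ∩ Parcel C is the polygon with vertices (6,7), (4,7.4), (4,8), (5.5,8).
By the shoelace formula its area is 1.35.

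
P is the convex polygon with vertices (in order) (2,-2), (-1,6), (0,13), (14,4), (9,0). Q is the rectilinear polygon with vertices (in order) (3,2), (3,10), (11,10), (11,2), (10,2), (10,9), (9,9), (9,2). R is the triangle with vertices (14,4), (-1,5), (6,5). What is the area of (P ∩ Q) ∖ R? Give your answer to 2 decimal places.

43.77

|P ∩ Q| = 46.2143.
|(P ∩ Q) ∩ R| = 2.4417.
|(P ∩ Q) ∖ R| = 46.2143 − 2.4417 = 43.77.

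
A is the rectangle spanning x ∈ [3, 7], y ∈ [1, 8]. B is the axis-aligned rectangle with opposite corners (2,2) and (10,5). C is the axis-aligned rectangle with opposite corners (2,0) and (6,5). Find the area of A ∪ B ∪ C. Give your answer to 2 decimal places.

45.00

By inclusion–exclusion:
Individual areas: |A| = 28, |B| = 24, |C| = 20.
|A∩B|: x∈[3,7], y∈[2,5] → 4·3 = 12.
|A∩C|: x∈[3,6], y∈[1,5] → 3·4 = 12.
|B∩C|: x∈[2,6], y∈[2,5] → 4·3 = 12.
|A∩B∩C| = 9.
|A ∪ B ∪ C| = 72 − 36 + 9 = 45.00.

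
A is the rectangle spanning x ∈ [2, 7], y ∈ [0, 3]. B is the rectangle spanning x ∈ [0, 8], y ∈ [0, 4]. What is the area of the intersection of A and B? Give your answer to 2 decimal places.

15.00

|A∩B|: x∈[2,7], y∈[0,3] → 5·3 = 15.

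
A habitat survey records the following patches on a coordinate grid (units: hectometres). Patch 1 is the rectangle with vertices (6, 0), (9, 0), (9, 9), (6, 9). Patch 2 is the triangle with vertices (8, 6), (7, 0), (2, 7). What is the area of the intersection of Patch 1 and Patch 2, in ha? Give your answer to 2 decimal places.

The intersection is the polygon with vertices (6,6.333), (8,6), (7,0), (6,1.4).
By the shoelace formula its area is 8.63.

8.63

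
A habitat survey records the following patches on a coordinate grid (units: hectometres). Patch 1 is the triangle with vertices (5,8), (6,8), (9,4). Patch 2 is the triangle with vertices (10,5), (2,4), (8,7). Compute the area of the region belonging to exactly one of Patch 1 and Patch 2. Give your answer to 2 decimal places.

9.67

|Patch 1| = 2, |Patch 2| = 9, |Patch 1∩Patch 2| = 0.6646.
|Patch 1 △ Patch 2| = |Patch 1| + |Patch 2| − 2·|Patch 1∩Patch 2| = 2 + 9 − 1.3293 = 9.67.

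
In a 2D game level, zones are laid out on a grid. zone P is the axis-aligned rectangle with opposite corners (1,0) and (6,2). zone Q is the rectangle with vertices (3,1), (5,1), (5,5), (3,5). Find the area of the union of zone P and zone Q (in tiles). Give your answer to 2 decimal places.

By inclusion–exclusion:
Individual areas: |zone P| = 10, |zone Q| = 8.
|zone P∩zone Q|: x∈[3,5], y∈[1,2] → 2·1 = 2.
|zone P ∪ zone Q| = 18 − 2 = 16.00.

16.00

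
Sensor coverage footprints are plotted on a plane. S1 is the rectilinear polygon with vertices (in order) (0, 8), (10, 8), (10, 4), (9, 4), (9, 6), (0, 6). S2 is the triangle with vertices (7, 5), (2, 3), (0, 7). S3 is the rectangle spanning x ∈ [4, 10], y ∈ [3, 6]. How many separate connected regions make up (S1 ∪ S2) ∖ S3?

1

(S1 ∪ S2) ∖ S3 is a single connected region.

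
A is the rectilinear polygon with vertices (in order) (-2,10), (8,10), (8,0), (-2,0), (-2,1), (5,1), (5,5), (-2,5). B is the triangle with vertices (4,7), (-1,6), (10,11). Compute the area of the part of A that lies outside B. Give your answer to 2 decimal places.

65.43

|A| = 72, |A∩B| = 6.5667.
|A ∖ B| = |A| − |A∩B| = 72 − 6.5667 = 65.43.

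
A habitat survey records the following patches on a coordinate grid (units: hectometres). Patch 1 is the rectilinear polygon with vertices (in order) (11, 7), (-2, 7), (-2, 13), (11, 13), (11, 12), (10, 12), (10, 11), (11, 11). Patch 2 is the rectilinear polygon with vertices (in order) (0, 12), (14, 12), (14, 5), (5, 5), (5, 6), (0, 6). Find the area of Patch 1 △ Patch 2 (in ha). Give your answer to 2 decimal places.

|Patch 1| = 77, |Patch 2| = 93, |Patch 1∩Patch 2| = 54.
|Patch 1 △ Patch 2| = |Patch 1| + |Patch 2| − 2·|Patch 1∩Patch 2| = 77 + 93 − 108 = 62.00.

62.00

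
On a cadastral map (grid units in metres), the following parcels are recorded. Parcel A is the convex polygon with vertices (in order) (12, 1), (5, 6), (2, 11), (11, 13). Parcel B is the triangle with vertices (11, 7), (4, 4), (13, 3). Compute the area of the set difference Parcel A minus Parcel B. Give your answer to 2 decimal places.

52.44

|Parcel A| = 65, |Parcel A∩Parcel B| = 12.5591.
|Parcel A ∖ Parcel B| = |Parcel A| − |Parcel A∩Parcel B| = 65 − 12.5591 = 52.44.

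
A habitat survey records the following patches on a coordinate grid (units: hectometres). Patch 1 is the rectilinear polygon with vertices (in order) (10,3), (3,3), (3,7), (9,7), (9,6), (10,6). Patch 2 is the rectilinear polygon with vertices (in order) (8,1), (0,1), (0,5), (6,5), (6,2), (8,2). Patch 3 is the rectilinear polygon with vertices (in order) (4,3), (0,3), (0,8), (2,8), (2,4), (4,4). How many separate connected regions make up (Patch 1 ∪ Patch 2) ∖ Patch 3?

(Patch 1 ∪ Patch 2) ∖ Patch 3 is a single connected region.

1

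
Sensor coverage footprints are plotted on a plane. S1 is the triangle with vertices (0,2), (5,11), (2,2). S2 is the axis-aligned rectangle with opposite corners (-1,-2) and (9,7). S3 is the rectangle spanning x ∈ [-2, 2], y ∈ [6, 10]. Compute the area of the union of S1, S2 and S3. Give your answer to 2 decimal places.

By inclusion–exclusion:
Individual areas: |S1| = 9, |S2| = 90, |S3| = 16.
|S1∩S2| = 7.2222.
|S1∩S3| = 0.
|S2∩S3|: x∈[-1,2], y∈[6,7] → 3·1 = 3.
|S1∩S2∩S3| = 0.
|S1 ∪ S2 ∪ S3| = 115 − 10.2222 + 0 = 104.78.

104.78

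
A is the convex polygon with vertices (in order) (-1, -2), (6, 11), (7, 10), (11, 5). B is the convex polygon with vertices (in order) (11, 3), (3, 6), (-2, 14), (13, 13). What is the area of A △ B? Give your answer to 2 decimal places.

|A| = 54, |B| = 100.5, |A∩B| = 27.129.
|A △ B| = |A| + |B| − 2·|A∩B| = 54 + 100.5 − 54.2581 = 100.24.

100.24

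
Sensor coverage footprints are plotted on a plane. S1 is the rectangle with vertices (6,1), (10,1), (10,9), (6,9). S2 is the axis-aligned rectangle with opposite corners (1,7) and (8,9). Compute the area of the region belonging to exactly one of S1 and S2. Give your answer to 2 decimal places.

|S1∩S2|: x∈[6,8], y∈[7,9] → 2·2 = 4.
|S1 △ S2| = |S1| + |S2| − 2·|S1∩S2| = 32 + 14 − 8 = 38.00.

38.00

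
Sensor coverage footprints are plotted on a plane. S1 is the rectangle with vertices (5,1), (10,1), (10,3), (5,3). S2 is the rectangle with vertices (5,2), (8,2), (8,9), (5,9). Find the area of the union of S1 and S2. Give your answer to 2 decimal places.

28.00

By inclusion–exclusion:
Individual areas: |S1| = 10, |S2| = 21.
|S1∩S2|: x∈[5,8], y∈[2,3] → 3·1 = 3.
|S1 ∪ S2| = 31 − 3 = 28.00.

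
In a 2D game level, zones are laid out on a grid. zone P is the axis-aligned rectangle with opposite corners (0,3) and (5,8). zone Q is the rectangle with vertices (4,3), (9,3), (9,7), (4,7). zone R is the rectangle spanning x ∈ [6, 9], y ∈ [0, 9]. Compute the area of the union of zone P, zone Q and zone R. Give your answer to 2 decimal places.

56.00

By inclusion–exclusion:
Individual areas: |zone P| = 25, |zone Q| = 20, |zone R| = 27.
|zone P∩zone Q|: x∈[4,5], y∈[3,7] → 1·4 = 4.
|zone P∩zone R| = 0 (no overlap).
|zone Q∩zone R|: x∈[6,9], y∈[3,7] → 3·4 = 12.
|zone P∩zone Q∩zone R| = 0.
|zone P ∪ zone Q ∪ zone R| = 72 − 16 + 0 = 56.00.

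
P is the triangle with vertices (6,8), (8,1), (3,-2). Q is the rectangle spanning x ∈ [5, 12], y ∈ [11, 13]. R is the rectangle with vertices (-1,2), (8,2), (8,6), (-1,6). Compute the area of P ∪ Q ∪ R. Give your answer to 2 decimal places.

By inclusion–exclusion:
Individual areas: |P| = 20.5, |Q| = 14, |R| = 36.
|P∩Q| = 0.
|P∩R| = 9.3714.
|Q∩R| = 0 (no overlap).
|P∩Q∩R| = 0.
|P ∪ Q ∪ R| = 70.5 − 9.3714 + 0 = 61.13.

61.13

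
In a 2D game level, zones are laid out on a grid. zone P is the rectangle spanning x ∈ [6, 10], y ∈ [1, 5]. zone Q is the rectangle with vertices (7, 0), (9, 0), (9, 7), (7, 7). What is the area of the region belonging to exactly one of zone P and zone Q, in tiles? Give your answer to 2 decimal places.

14.00

|zone P∩zone Q|: x∈[7,9], y∈[1,5] → 2·4 = 8.
|zone P △ zone Q| = |zone P| + |zone Q| − 2·|zone P∩zone Q| = 16 + 14 − 16 = 14.00.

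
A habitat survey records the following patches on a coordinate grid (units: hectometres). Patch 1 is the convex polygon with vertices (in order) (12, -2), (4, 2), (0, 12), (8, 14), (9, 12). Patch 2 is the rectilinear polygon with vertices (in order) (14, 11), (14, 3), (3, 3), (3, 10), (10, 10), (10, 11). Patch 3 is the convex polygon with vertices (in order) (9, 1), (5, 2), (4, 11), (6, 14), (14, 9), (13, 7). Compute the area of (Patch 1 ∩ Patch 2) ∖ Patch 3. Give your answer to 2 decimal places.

10.25

|Patch 1 ∩ Patch 2| = 49.8.
|(Patch 1 ∩ Patch 2) ∩ Patch 3| = 39.5489.
|(Patch 1 ∩ Patch 2) ∖ Patch 3| = 49.8 − 39.5489 = 10.25.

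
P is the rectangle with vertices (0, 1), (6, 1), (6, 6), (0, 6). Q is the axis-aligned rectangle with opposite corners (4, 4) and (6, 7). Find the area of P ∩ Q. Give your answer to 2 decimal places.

|P∩Q|: x∈[4,6], y∈[4,6] → 2·2 = 4.

4.00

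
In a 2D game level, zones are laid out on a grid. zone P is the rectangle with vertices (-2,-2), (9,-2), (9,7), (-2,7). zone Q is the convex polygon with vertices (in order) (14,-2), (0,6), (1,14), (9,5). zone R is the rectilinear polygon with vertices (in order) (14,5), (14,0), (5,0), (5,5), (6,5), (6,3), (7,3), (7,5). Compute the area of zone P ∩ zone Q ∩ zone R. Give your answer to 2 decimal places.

10.00

The intersection is the polygon with vertices (5,3.143), (5,5), (6,5), (6,3), (7,3), (7,5), (9,5), (9,0.857).
By the shoelace formula its area is 10.00.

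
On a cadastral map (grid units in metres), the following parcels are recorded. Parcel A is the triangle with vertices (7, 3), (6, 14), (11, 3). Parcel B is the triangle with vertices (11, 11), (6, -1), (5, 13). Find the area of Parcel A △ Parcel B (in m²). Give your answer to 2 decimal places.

32.54

|Parcel A| = 22, |Parcel B| = 41, |Parcel A∩Parcel B| = 15.2303.
|Parcel A △ Parcel B| = |Parcel A| + |Parcel B| − 2·|Parcel A∩Parcel B| = 22 + 41 − 30.4607 = 32.54.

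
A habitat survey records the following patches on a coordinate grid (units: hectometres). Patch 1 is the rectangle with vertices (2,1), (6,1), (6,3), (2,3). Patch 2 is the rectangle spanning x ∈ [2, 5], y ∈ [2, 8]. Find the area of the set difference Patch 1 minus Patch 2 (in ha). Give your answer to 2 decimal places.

|Patch 1∩Patch 2|: x∈[2,5], y∈[2,3] → 3·1 = 3.
|Patch 1| = 8.
|Patch 1 ∖ Patch 2| = |Patch 1| − |Patch 1∩Patch 2| = 8 − 3 = 5.00.

5.00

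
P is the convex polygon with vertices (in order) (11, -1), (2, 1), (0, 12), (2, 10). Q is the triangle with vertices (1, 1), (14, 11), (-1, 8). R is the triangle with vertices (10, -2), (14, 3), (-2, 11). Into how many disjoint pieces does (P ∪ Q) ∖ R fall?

3

(P ∪ Q) ∖ R splits into 3 disjoint pieces (area 31.7515, area 23.6769, area 0.0086).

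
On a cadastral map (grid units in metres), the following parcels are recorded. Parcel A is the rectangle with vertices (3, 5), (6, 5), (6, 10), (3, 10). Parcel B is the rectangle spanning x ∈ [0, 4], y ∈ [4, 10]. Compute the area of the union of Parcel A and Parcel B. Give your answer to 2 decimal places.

34.00

By inclusion–exclusion:
Individual areas: |Parcel A| = 15, |Parcel B| = 24.
|Parcel A∩Parcel B|: x∈[3,4], y∈[5,10] → 1·5 = 5.
|Parcel A ∪ Parcel B| = 39 − 5 = 34.00.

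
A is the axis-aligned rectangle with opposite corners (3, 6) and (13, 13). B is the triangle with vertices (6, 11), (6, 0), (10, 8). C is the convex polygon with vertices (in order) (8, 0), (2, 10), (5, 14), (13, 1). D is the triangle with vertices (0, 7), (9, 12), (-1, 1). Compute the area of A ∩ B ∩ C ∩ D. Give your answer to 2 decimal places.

The intersection is the polygon with vertices (7.243,10.068), (6,8.7), (6,10.333), (6.511,10.617).
By the shoelace formula its area is 1.26.

1.26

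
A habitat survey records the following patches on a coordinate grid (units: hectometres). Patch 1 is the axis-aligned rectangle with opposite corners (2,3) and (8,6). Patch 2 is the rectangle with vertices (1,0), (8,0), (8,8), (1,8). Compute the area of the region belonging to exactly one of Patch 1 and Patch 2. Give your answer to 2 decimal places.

38.00

|Patch 1∩Patch 2|: x∈[2,8], y∈[3,6] → 6·3 = 18.
|Patch 1 △ Patch 2| = |Patch 1| + |Patch 2| − 2·|Patch 1∩Patch 2| = 18 + 56 − 36 = 38.00.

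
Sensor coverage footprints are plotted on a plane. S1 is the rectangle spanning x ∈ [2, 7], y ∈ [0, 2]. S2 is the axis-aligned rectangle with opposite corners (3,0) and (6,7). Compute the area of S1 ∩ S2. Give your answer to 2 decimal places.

|S1∩S2|: x∈[3,6], y∈[0,2] → 3·2 = 6.

6.00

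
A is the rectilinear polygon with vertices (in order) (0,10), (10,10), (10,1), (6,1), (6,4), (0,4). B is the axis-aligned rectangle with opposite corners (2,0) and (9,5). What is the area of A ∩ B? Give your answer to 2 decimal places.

16.00

The intersection is the polygon with vertices (6,1), (6,4), (2,4), (2,5), (9,5), (9,1).
By the shoelace formula its area is 16.00.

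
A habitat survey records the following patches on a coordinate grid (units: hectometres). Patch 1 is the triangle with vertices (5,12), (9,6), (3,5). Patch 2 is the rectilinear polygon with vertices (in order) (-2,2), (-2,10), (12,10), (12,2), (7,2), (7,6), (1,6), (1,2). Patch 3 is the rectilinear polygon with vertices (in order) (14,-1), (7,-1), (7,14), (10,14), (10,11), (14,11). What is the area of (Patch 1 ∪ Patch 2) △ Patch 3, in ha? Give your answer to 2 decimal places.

105.43

|Patch 1 ∪ Patch 2| = 92.4286.
|(Patch 1 ∪ Patch 2) ∩ Patch 3| = 40.
|(Patch 1 ∪ Patch 2) △ Patch 3| = 92.4286 + 93 − 80 = 105.43.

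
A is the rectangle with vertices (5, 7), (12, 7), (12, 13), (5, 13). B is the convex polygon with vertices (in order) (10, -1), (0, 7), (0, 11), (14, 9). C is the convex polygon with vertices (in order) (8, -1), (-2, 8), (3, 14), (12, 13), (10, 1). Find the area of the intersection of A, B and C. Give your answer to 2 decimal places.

The intersection is the polygon with vertices (5,7), (5,10.286), (11.395,9.372), (11,7).
By the shoelace formula its area is 17.62.

17.62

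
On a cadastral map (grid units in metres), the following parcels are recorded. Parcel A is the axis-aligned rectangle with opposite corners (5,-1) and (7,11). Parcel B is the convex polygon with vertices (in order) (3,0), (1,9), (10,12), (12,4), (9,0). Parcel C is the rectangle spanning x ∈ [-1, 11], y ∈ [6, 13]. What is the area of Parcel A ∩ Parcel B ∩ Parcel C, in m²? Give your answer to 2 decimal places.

9.33

The intersection is the polygon with vertices (5,10.333), (7,11), (7,6), (5,6).
By the shoelace formula its area is 9.33.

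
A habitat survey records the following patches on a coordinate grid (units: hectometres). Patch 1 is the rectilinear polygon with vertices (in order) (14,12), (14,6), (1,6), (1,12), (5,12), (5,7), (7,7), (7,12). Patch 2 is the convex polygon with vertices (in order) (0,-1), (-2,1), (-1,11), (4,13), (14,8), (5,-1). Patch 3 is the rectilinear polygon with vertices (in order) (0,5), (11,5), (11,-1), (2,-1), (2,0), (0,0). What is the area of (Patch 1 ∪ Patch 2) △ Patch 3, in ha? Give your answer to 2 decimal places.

|Patch 1 ∪ Patch 2| = 162.3.
|(Patch 1 ∪ Patch 2) ∩ Patch 3| = 46.
|(Patch 1 ∪ Patch 2) △ Patch 3| = 162.3 + 64 − 92 = 134.30.

134.30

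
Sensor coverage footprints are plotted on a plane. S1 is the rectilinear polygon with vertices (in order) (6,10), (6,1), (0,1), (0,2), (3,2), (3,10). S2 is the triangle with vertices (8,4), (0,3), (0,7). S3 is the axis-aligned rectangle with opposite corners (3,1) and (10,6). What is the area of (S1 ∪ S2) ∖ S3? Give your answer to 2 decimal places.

24.75

|S1 ∪ S2| = 40.75.
|(S1 ∪ S2) ∩ S3| = 16.
|(S1 ∪ S2) ∖ S3| = 40.75 − 16 = 24.75.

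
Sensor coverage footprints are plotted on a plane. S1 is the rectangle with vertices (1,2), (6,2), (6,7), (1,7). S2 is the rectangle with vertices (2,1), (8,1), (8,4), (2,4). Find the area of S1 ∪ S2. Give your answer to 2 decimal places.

35.00

By inclusion–exclusion:
Individual areas: |S1| = 25, |S2| = 18.
|S1∩S2|: x∈[2,6], y∈[2,4] → 4·2 = 8.
|S1 ∪ S2| = 43 − 8 = 35.00.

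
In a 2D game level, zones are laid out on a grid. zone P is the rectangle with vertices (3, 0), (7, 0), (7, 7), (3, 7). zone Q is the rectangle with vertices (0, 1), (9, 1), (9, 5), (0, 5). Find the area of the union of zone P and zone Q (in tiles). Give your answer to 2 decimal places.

By inclusion–exclusion:
Individual areas: |zone P| = 28, |zone Q| = 36.
|zone P∩zone Q|: x∈[3,7], y∈[1,5] → 4·4 = 16.
|zone P ∪ zone Q| = 64 − 16 = 48.00.

48.00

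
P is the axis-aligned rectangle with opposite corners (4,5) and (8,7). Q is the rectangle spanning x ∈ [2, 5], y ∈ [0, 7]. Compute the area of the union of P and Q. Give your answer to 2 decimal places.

27.00

By inclusion–exclusion:
Individual areas: |P| = 8, |Q| = 21.
|P∩Q|: x∈[4,5], y∈[5,7] → 1·2 = 2.
|P ∪ Q| = 29 − 2 = 27.00.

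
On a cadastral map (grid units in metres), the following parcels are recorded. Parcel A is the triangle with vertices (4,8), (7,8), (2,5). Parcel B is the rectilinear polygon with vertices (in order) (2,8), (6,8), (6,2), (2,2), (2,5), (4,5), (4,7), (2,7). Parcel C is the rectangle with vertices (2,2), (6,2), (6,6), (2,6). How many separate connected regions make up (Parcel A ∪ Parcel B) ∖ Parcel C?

(Parcel A ∪ Parcel B) ∖ Parcel C is a single connected region.

1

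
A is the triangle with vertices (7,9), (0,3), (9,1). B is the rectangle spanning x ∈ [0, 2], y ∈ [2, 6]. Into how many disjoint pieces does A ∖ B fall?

A ∖ B is a single connected region.

1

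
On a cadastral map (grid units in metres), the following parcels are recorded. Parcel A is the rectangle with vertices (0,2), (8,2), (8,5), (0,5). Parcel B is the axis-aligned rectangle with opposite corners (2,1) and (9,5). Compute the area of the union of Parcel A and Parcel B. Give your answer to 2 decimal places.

34.00

By inclusion–exclusion:
Individual areas: |Parcel A| = 24, |Parcel B| = 28.
|Parcel A∩Parcel B|: x∈[2,8], y∈[2,5] → 6·3 = 18.
|Parcel A ∪ Parcel B| = 52 − 18 = 34.00.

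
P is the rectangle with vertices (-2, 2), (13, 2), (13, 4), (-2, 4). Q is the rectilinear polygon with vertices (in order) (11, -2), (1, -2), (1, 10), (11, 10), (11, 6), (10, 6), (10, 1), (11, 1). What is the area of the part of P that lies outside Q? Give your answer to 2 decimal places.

12.00

|P| = 30, |P∩Q| = 18.
|P ∖ Q| = |P| − |P∩Q| = 30 − 18 = 12.00.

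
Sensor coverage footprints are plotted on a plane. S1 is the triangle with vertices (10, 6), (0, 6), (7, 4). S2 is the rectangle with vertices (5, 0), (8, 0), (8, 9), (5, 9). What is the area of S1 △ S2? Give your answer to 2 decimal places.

|S1| = 10, |S2| = 27, |S1∩S2| = 5.0952.
|S1 △ S2| = |S1| + |S2| − 2·|S1∩S2| = 10 + 27 − 10.1905 = 26.81.

26.81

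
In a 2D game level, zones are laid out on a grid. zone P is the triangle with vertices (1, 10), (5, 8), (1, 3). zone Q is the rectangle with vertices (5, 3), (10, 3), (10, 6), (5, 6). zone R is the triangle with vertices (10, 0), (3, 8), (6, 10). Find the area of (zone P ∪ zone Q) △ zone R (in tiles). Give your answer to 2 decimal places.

|zone P ∪ zone Q| = 29.
|(zone P ∪ zone Q) ∩ zone R| = 8.1422.
|(zone P ∪ zone Q) △ zone R| = 29 + 19 − 16.2845 = 31.72.

31.72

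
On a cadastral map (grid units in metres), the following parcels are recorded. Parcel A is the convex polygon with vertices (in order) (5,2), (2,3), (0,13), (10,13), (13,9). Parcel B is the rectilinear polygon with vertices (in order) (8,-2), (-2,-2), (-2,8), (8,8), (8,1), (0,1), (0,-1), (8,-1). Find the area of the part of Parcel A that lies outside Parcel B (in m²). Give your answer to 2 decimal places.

62.44

|Parcel A| = 95.5, |Parcel A∩Parcel B| = 33.0625.
|Parcel A ∖ Parcel B| = |Parcel A| − |Parcel A∩Parcel B| = 95.5 − 33.0625 = 62.44.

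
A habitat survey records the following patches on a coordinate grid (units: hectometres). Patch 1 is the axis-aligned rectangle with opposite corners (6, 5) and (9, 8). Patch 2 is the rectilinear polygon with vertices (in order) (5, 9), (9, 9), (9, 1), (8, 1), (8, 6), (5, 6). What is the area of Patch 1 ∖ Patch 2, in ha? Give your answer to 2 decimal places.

|Patch 1| = 9, |Patch 1∩Patch 2| = 7.
|Patch 1 ∖ Patch 2| = |Patch 1| − |Patch 1∩Patch 2| = 9 − 7 = 2.00.

2.00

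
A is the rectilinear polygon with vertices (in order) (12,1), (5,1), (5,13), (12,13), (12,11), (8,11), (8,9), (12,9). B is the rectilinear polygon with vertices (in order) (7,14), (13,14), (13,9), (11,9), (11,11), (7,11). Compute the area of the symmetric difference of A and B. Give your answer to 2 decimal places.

78.00

|A| = 76, |B| = 22, |A∩B| = 10.
|A △ B| = |A| + |B| − 2·|A∩B| = 76 + 22 − 20 = 78.00.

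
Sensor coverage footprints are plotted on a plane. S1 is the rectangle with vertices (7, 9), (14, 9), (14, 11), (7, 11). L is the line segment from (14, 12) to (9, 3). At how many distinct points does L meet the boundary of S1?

2

The segment meets the boundary at (12.333,9), (13.444,11).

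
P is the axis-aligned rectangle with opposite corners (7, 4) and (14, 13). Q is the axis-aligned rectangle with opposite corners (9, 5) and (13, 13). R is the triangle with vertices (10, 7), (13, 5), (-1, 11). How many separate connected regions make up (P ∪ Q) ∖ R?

1

(P ∪ Q) ∖ R is a single connected region.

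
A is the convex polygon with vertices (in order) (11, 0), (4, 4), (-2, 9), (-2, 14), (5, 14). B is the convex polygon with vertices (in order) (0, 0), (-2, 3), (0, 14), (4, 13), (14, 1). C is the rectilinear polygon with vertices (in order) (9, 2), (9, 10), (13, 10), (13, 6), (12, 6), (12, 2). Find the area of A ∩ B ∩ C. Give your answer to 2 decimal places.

The intersection is the polygon with vertices (10.143,2), (9,2), (9,4.667).
By the shoelace formula its area is 1.52.

1.52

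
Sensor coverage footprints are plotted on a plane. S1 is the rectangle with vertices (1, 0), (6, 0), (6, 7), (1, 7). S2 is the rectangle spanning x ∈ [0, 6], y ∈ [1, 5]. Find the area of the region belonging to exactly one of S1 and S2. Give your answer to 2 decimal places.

|S1∩S2|: x∈[1,6], y∈[1,5] → 5·4 = 20.
|S1 △ S2| = |S1| + |S2| − 2·|S1∩S2| = 35 + 24 − 40 = 19.00.

19.00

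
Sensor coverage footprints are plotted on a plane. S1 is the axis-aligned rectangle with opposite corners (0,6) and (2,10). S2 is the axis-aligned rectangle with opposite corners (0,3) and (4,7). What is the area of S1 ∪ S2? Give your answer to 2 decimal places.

22.00

By inclusion–exclusion:
Individual areas: |S1| = 8, |S2| = 16.
|S1∩S2|: x∈[0,2], y∈[6,7] → 2·1 = 2.
|S1 ∪ S2| = 24 − 2 = 22.00.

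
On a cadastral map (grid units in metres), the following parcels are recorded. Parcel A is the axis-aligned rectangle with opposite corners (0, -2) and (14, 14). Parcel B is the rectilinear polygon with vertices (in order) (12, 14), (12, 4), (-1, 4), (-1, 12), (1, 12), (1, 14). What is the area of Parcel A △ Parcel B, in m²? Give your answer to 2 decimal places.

114.00

|Parcel A| = 224, |Parcel B| = 126, |Parcel A∩Parcel B| = 118.
|Parcel A △ Parcel B| = |Parcel A| + |Parcel B| − 2·|Parcel A∩Parcel B| = 224 + 126 − 236 = 114.00.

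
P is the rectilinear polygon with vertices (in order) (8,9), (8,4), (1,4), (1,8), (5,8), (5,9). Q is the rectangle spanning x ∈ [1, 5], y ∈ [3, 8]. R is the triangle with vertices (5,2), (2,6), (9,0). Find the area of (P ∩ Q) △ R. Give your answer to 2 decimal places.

|P ∩ Q| = 16.
|(P ∩ Q) ∩ R| = 0.8333.
|(P ∩ Q) △ R| = 16 + 5 − 1.6667 = 19.33.

19.33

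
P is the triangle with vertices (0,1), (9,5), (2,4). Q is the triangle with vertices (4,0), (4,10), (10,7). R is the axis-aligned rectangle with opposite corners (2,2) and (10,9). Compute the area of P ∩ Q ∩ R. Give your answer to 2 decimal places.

The intersection is the polygon with vertices (4,4.286), (8.186,4.884), (7.846,4.487), (4,2.778).
By the shoelace formula its area is 3.63.

3.63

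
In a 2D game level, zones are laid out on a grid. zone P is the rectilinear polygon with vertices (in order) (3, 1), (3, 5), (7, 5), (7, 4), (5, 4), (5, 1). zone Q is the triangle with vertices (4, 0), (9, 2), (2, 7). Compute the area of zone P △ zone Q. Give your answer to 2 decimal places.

|zone P| = 10, |zone Q| = 19.5, |zone P∩zone Q| = 7.6071.
|zone P △ zone Q| = |zone P| + |zone Q| − 2·|zone P∩zone Q| = 10 + 19.5 − 15.2143 = 14.29.

14.29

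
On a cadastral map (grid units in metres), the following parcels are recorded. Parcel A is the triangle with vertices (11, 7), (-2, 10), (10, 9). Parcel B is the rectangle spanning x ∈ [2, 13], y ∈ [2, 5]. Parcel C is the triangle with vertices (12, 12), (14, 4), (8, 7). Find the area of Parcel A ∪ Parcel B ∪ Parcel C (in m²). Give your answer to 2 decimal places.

By inclusion–exclusion:
Individual areas: |Parcel A| = 11.5, |Parcel B| = 33, |Parcel C| = 21.
|Parcel A∩Parcel B| = 0.
|Parcel A∩Parcel C| = 2.5296.
|Parcel B∩Parcel C| = 0.25.
|Parcel A∩Parcel B∩Parcel C| = 0.
|Parcel A ∪ Parcel B ∪ Parcel C| = 65.5 − 2.7796 + 0 = 62.72.

62.72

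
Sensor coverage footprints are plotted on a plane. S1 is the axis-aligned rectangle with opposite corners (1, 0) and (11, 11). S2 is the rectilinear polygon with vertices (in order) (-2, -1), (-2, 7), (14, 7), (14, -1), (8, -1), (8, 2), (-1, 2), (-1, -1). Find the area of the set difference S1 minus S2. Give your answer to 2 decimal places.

|S1| = 110, |S1∩S2| = 56.
|S1 ∖ S2| = |S1| − |S1∩S2| = 110 − 56 = 54.00.

54.00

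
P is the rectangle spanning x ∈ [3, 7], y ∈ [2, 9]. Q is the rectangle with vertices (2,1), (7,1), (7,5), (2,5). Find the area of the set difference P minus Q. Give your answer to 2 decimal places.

16.00

|P∩Q|: x∈[3,7], y∈[2,5] → 4·3 = 12.
|P| = 28.
|P ∖ Q| = |P| − |P∩Q| = 28 − 12 = 16.00.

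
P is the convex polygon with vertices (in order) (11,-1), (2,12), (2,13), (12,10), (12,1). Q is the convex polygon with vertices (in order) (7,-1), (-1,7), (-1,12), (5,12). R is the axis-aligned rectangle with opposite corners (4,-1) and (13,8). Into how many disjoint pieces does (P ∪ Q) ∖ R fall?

1

(P ∪ Q) ∖ R is a single connected region.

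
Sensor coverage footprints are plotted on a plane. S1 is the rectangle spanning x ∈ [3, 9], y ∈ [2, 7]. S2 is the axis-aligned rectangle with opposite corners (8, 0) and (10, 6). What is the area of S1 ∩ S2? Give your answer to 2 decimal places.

|S1∩S2|: x∈[8,9], y∈[2,6] → 1·4 = 4.

4.00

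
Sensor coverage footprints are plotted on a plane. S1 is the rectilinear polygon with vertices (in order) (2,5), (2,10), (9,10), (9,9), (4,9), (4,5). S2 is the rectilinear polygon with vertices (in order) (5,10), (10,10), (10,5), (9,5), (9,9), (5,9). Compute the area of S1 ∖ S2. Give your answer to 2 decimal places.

|S1| = 15, |S1∩S2| = 4.
|S1 ∖ S2| = |S1| − |S1∩S2| = 15 − 4 = 11.00.

11.00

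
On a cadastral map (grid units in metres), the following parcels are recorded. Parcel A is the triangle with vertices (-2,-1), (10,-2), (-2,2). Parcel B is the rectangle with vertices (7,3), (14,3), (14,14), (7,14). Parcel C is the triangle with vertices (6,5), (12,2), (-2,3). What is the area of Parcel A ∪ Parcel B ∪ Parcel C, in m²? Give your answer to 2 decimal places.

By inclusion–exclusion:
Individual areas: |Parcel A| = 18, |Parcel B| = 77, |Parcel C| = 18.
|Parcel A∩Parcel B| = 0.
|Parcel A∩Parcel C| = 0.
|Parcel B∩Parcel C| = 2.25.
|Parcel A∩Parcel B∩Parcel C| = 0.
|Parcel A ∪ Parcel B ∪ Parcel C| = 113 − 2.25 + 0 = 110.75.

110.75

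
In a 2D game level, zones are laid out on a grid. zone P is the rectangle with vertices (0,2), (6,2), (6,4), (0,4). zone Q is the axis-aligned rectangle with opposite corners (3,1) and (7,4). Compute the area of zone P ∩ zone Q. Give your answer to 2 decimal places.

6.00

|zone P∩zone Q|: x∈[3,6], y∈[2,4] → 3·2 = 6.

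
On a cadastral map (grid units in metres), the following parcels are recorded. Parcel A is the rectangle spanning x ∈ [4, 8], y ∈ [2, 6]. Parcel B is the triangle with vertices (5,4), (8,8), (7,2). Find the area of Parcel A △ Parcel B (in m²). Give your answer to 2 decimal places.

|Parcel A| = 16, |Parcel B| = 7, |Parcel A∩Parcel B| = 5.8333.
|Parcel A △ Parcel B| = |Parcel A| + |Parcel B| − 2·|Parcel A∩Parcel B| = 16 + 7 − 11.6667 = 11.33.

11.33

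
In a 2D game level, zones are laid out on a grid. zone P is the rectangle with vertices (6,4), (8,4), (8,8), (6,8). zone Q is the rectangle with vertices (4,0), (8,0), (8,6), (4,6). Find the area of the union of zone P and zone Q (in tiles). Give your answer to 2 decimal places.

By inclusion–exclusion:
Individual areas: |zone P| = 8, |zone Q| = 24.
|zone P∩zone Q|: x∈[6,8], y∈[4,6] → 2·2 = 4.
|zone P ∪ zone Q| = 32 − 4 = 28.00.

28.00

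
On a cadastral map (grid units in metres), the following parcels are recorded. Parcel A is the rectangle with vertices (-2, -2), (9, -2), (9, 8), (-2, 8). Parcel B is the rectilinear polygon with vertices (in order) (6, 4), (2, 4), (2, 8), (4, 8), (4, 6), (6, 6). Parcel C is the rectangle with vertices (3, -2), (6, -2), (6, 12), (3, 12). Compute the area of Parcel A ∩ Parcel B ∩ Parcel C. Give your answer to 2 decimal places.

8.00

The intersection is the polygon with vertices (4,6), (6,6), (6,4), (3,4), (3,8), (4,8).
By the shoelace formula its area is 8.00.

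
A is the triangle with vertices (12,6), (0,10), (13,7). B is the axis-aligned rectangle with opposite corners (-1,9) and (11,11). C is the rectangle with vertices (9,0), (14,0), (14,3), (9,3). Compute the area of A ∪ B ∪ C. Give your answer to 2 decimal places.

By inclusion–exclusion:
Individual areas: |A| = 8, |B| = 24, |C| = 15.
|A∩B| = 0.6667.
|A∩C| = 0.
|B∩C| = 0 (no overlap).
|A∩B∩C| = 0.
|A ∪ B ∪ C| = 47 − 0.6667 + 0 = 46.33.

46.33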